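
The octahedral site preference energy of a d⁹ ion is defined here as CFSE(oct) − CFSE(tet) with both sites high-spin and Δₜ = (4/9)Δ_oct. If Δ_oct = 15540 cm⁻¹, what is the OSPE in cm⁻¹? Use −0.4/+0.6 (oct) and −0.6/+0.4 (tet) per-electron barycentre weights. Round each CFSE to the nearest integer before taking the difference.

-6561

Octahedral (high-spin): t₂g⁶ eg³, CFSE = 6(−0.4) + 3(+0.6) = -0.6Δ_oct = -0.6 × 15540 = -9324 cm⁻¹.
Tetrahedral e⁴ t₂⁵ gives -0.4Δₜ = -0.4 × (4/9) × 15540 = -2763 cm⁻¹.
Subtracting, OSPE = -9324 − (-2763) = -6561 cm⁻¹.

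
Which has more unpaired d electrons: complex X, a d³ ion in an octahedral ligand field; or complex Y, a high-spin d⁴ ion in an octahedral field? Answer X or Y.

X: For octahedral d³ the high- and low-spin configurations coincide; t₂g³ eg⁰ → 3 unpaired.
Y: t₂g³ eg¹ → 4 unpaired.
So Y has more unpaired electrons.

Y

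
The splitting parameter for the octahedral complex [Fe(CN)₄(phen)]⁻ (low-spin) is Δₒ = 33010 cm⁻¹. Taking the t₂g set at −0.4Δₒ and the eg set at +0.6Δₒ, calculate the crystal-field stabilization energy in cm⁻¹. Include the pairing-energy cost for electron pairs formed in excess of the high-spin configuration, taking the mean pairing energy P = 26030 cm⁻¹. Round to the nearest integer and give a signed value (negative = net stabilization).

-13960

Ligand charges: 4×(-1) from CN⁻ and 1×(+0) from phen sum to -4; with overall charge -1, Fe is +3.
Fe³⁺: group 8, so d-count = 8 − 3 = 5.
The d⁵ electrons fill as t₂g⁵ eg⁰.
Orbital CFSE = 5(-0.4) + 0(0.6) = -2.0Δₒ = -2.0 × 33010 = -66020 cm⁻¹.
Relative to high-spin t₂g³ eg² (0 paired), the low-spin configuration has 2 additional pairs, contributing +2 × 26030 = +52060 cm⁻¹.
Combining: -66020 + 52060 = -13960 cm⁻¹.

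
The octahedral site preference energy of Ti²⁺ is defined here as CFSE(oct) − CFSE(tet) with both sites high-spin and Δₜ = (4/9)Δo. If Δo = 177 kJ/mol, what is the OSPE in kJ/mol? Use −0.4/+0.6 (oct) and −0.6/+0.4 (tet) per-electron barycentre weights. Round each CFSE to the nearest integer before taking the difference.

-48

Ti sits in group 4; removing 2 electrons leaves Ti²⁺ with 4 − 2 = 2 d electrons.
Octahedral (high-spin): t2g^2 e_g^0, CFSE = 2(−0.4) + 0(+0.6) = -0.8Δo = -0.8 × 177 = -142 kJ/mol.
Tetrahedral e^2 t2^0 gives -1.2Δₜ = -1.2 × (4/9) × 177 = -94 kJ/mol.
OSPE = CFSE(oct) − CFSE(tet) = -142 − (-94) = -48 kJ/mol.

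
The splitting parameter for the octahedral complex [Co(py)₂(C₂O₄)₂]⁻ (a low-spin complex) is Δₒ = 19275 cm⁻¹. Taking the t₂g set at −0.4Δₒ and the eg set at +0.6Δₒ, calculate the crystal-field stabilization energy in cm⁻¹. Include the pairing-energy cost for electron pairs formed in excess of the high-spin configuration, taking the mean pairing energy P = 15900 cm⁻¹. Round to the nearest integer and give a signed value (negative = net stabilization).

Ligand charges: 2×(+0) from py and 2×(-2) from C₂O₄²⁻ sum to -4; with overall charge -1, Co is +3.
Group 9 minus oxidation state +3 gives a d⁶ configuration for Co³⁺.
Electron filling gives t₂g⁶ eg⁰.
CFSE(orbital) = 6×(-0.4Δₒ) + 0×(0.6Δₒ) = -2.4Δₒ; with Δₒ = 19275 cm⁻¹ that is -46260 cm⁻¹.
Relative to high-spin t₂g⁴ eg² (1 paired), the low-spin configuration has 2 additional pairs, contributing +2 × 15900 = +31800 cm⁻¹.
Net CFSE = -46260 + 31800 = -14460 cm⁻¹.

-14460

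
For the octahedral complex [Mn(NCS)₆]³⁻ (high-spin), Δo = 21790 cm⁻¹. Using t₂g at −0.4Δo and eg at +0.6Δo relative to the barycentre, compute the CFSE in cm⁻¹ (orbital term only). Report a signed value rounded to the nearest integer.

Each NCS⁻ contributes -1; 6 × (-1) = -6. With overall charge -3, Mn is in the +3 oxidation state.
Mn is in group 7, so Mn³⁺ is d⁴ (7 − 3 = 4).
Electron filling gives t₂g³ eg¹.
CFSE(orbital) = 3×(-0.4Δo) + 1×(0.6Δo) = -0.6Δo; with Δo = 21790 cm⁻¹ that is -13074 cm⁻¹.

-13074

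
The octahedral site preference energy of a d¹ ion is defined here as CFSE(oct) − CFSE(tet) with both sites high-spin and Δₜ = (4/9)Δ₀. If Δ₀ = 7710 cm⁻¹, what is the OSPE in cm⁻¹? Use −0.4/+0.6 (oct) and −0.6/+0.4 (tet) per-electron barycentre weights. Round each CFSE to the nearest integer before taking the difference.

-1028

Octahedral (high-spin): t₂g¹ eg⁰, CFSE = 1(−0.4) + 0(+0.6) = -0.4Δ₀ = -0.4 × 7710 = -3084 cm⁻¹.
In a tetrahedral site the filling is e¹ t₂⁰: CFSE(tet) = -0.6Δₜ = -0.6 × (4/9)(7710) = -2056 cm⁻¹.
OSPE = -3084 − (-2056) = -1028 cm⁻¹.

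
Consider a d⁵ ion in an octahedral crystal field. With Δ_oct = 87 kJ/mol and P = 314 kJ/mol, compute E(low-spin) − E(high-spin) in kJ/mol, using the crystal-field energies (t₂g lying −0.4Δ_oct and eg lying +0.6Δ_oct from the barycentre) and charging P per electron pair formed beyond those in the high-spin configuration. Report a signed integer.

High-spin: t₂g³ eg², CFSE = 0.0Δ_oct = 0 kJ/mol.
Low-spin t₂g⁵ eg⁰ gives -2.0Δ_oct = -174 kJ/mol, but forming 2 extra pairs costs 2P = 628 kJ/mol, so E(LS) = -174 + 628 = 454 kJ/mol.
Thus E(LS) − E(HS) = 454 kJ/mol.

454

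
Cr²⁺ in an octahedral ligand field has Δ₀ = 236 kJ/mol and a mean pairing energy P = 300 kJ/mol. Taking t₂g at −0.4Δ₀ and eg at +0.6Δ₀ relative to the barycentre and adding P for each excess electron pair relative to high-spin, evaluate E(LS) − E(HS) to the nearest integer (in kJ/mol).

64

Cr is in group 6, so Cr²⁺ is d⁴ (6 − 2 = 4).
High-spin: t₂g³ eg¹, CFSE = -0.6Δ₀ = -142 kJ/mol.
For low-spin the configuration is t₂g⁴ eg⁰: orbital energy -1.6 × 236 = -378 kJ/mol, and 1 additional pair relative to high-spin adds 300 kJ/mol, giving -78 kJ/mol.
The difference is -78 − (-142) = 64 kJ/mol, so high-spin lies lower.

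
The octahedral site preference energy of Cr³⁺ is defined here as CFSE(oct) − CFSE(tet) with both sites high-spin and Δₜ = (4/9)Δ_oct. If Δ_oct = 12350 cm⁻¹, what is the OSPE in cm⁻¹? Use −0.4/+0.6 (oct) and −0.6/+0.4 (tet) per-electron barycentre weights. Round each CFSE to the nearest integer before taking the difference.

-10429

Group 6 minus oxidation state +3 gives a d³ configuration for Cr³⁺.
In an octahedral site d³ (HS) is t₂g³ eg⁰, giving CFSE(oct) = -1.2Δ_oct = -14820 cm⁻¹.
Tetrahedral e² t₂¹ gives -0.8Δₜ = -0.8 × (4/9) × 12350 = -4391 cm⁻¹.
OSPE = -14820 − (-4391) = -10429 cm⁻¹.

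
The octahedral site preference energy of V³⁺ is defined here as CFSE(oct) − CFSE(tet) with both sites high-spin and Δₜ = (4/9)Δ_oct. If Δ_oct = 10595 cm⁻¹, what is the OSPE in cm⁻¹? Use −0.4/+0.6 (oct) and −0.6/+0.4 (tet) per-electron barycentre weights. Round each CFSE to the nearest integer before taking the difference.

V³⁺: group 5, so d-count = 5 − 3 = 2.
In an octahedral site d² (HS) is t2g^2 e_g^0, giving CFSE(oct) = -0.8Δ_oct = -8476 cm⁻¹.
Tetrahedral: e^2 t2^0, CFSE = 2(−0.6) + 0(+0.4) = -1.2Δₜ = -1.2 × (4/9) × 10595 = -5651 cm⁻¹.
Subtracting, OSPE = -8476 − (-5651) = -2825 cm⁻¹.

-2825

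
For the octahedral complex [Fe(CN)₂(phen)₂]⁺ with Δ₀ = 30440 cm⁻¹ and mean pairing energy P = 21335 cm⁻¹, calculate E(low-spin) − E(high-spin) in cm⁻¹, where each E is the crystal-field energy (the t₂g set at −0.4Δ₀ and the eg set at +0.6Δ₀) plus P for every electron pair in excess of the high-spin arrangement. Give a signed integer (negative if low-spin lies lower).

-18210

Ligand charges: 2×(-1) from CN⁻ and 2×(+0) from phen sum to -2; with overall charge +1, Fe is +3.
Fe is in group 8, so Fe³⁺ is d⁵ (8 − 3 = 5).
High-spin d⁵ fills as t₂g³ eg² with CFSE 3(−0.4) + 2(+0.6) = 0.0Δ₀ = 0 cm⁻¹.
Low-spin t₂g⁵ eg⁰ gives -2.0Δ₀ = -60880 cm⁻¹, but forming 2 extra pairs costs 2P = 42670 cm⁻¹, so E(LS) = -60880 + 42670 = -18210 cm⁻¹.
Thus E(LS) − E(HS) = -18210 cm⁻¹.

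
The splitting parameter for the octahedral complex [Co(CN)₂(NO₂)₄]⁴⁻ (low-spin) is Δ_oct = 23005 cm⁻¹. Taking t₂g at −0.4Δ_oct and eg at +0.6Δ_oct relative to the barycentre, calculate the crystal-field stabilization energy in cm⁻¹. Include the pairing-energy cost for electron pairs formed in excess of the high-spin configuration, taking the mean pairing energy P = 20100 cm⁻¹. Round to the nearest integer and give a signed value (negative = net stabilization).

Ligand charges: 2×(-1) from CN⁻ and 4×(-1) from NO₂⁻ sum to -6; with overall charge -4, Co is +2.
Co²⁺: group 9, so d-count = 9 − 2 = 7.
Electron filling gives t₂g⁶ eg¹.
CFSE(orbital) = 6×(-0.4Δ_oct) + 1×(0.6Δ_oct) = -1.8Δ_oct; with Δ_oct = 23005 cm⁻¹ that is -41409 cm⁻¹.
High-spin d⁷ would be t₂g⁵ eg² with 2 pairs; low-spin has 3, so 1 excess pair costs +1P = +20100 cm⁻¹.
Overall CFSE = -41409 + 20100 = -21309 cm⁻¹.

-21309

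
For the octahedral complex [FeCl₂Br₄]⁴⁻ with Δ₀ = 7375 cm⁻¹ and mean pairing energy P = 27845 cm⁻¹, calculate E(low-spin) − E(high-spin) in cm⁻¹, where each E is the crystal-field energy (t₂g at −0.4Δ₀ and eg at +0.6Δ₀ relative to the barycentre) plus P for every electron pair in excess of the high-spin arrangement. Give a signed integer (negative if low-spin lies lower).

Ligand charges: 2×(-1) from Cl⁻ and 4×(-1) from Br⁻ sum to -6; with overall charge -4, Fe is +2.
Fe is in group 8, so Fe²⁺ is d⁶ (8 − 2 = 6).
High-spin d⁶ fills as t₂g⁴ eg² with CFSE 4(−0.4) + 2(+0.6) = -0.4Δ₀ = -2950 cm⁻¹.
Low-spin t₂g⁶ eg⁰ gives -2.4Δ₀ = -17700 cm⁻¹, but forming 2 extra pairs costs 2P = 55690 cm⁻¹, so E(LS) = -17700 + 55690 = 37990 cm⁻¹.
E(LS) − E(HS) = 37990 − (-2950) = 40940 cm⁻¹.

40940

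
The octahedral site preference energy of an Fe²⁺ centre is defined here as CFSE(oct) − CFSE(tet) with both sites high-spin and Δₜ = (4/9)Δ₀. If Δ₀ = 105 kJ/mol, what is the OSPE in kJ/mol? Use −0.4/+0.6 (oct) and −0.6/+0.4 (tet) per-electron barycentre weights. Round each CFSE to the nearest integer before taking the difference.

Group 8 minus oxidation state +2 gives a d⁶ configuration for Fe²⁺.
Octahedral (high-spin): t2g^4 e_g^2, CFSE = 4(−0.4) + 2(+0.6) = -0.4Δ₀ = -0.4 × 105 = -42 kJ/mol.
In a tetrahedral site the filling is e^3 t2^3: CFSE(tet) = -0.6Δₜ = -0.6 × (4/9)(105) = -28 kJ/mol.
Subtracting, OSPE = -42 − (-28) = -14 kJ/mol.

-14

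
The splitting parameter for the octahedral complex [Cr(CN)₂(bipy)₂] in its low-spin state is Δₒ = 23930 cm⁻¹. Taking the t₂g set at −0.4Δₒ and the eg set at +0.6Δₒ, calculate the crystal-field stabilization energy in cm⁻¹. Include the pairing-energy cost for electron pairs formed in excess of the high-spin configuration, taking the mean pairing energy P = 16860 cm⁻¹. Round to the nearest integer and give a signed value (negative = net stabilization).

-21428

Ligand charges: 2×(-1) from CN⁻ and 2×(+0) from bipy sum to -2; with overall charge +0, Cr is +2.
Cr is in group 6, so Cr²⁺ is d⁴ (6 − 2 = 4).
Configuration: t₂g⁴ eg⁰.
CFSE(orbital) = 4×(-0.4Δₒ) + 0×(0.6Δₒ) = -1.6Δₒ; with Δₒ = 23930 cm⁻¹ that is -38288 cm⁻¹.
Pairing penalty: 1 pair vs 0 in the high-spin reference → 1 extra × P = 16860 cm⁻¹.
Overall CFSE = -38288 + 16860 = -21428 cm⁻¹.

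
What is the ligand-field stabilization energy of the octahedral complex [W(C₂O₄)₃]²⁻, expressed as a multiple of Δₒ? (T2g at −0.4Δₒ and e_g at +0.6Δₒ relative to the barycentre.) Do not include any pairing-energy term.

Each C₂O₄²⁻ contributes -2; 3 × (-2) = -6. With overall charge -2, W is in the +4 oxidation state.
W is in group 6, so W⁴⁺ is d² (6 − 4 = 2).
Configuration: t2g^2 e_g^0.
CFSE = 2(-0.4Δₒ) + 0(0.6Δₒ) = -0.8Δₒ + 0.0Δₒ = -0.8Δₒ.

-0.8 Δₒ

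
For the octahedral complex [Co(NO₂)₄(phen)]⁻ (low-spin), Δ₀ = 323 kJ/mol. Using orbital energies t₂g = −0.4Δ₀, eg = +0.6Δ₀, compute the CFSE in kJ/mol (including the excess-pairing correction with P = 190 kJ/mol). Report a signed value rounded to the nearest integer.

Ligand charges: 4×(-1) from NO₂⁻ and 1×(+0) from phen sum to -4; with overall charge -1, Co is +3.
Co sits in group 9; removing 3 electrons leaves Co³⁺ with 9 − 3 = 6 d electrons.
The d⁶ electrons fill as t₂g⁶ eg⁰.
The orbital stabilization is -2.4Δ₀ = -2.4 × 323 = -775 kJ/mol.
Pairing penalty: 3 pairs vs 1 in the high-spin reference → 2 extra × P = 380 kJ/mol.
Combining: -775 + 380 = -395 kJ/mol.

-395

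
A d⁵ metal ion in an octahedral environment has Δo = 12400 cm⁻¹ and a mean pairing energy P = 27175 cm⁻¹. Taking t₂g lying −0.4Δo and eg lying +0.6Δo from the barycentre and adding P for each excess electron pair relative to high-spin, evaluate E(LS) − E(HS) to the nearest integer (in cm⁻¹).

In the high-spin limit (t₂g³ eg²) the orbital term is 0.0Δo = 0 cm⁻¹, with no excess pairing.
Low-spin t₂g⁵ eg⁰ gives -2.0Δo = -24800 cm⁻¹, but forming 2 extra pairs costs 2P = 54350 cm⁻¹, so E(LS) = -24800 + 54350 = 29550 cm⁻¹.
E(LS) − E(HS) = 29550 − (0) = 29550 cm⁻¹.

29550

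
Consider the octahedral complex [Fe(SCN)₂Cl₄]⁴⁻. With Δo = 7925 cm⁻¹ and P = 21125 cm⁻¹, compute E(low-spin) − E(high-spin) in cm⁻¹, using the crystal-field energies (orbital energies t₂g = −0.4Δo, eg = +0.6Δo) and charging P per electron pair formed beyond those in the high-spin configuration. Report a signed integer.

26400

Ligand charges: 2×(-1) from SCN⁻ and 4×(-1) from Cl⁻ sum to -6; with overall charge -4, Fe is +2.
Fe is in group 8, so Fe²⁺ is d⁶ (8 − 2 = 6).
In the high-spin limit (t₂g⁴ eg²) the orbital term is -0.4Δo = -3170 cm⁻¹, with no excess pairing.
Low-spin: t₂g⁶ eg⁰, orbital CFSE = -2.4Δo = -19020 cm⁻¹; plus 2 excess pairs × P = +42250 cm⁻¹; total 23230 cm⁻¹.
Thus E(LS) − E(HS) = 26400 cm⁻¹.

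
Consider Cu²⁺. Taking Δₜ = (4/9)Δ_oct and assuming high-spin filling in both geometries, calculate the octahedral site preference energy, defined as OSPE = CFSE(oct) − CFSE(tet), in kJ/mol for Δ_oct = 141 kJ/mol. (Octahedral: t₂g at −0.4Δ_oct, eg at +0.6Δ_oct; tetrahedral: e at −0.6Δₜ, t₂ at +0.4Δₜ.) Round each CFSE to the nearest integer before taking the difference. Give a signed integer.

-60

Group 11 minus oxidation state +2 gives a d⁹ configuration for Cu²⁺.
Octahedral (high-spin): t2g^6 e_g^3, CFSE = 6(−0.4) + 3(+0.6) = -0.6Δ_oct = -0.6 × 141 = -85 kJ/mol.
Tetrahedral: e^4 t2^5, CFSE = 4(−0.6) + 5(+0.4) = -0.4Δₜ = -0.4 × (4/9) × 141 = -25 kJ/mol.
Subtracting, OSPE = -85 − (-25) = -60 kJ/mol.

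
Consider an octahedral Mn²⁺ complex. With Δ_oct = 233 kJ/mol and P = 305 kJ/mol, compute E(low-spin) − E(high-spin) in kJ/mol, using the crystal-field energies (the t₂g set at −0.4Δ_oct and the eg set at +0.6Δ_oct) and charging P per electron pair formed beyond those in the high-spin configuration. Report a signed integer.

Mn sits in group 7; removing 2 electrons leaves Mn²⁺ with 7 − 2 = 5 d electrons.
High-spin: t₂g³ eg², CFSE = 0.0Δ_oct = 0 kJ/mol.
Low-spin t₂g⁵ eg⁰ gives -2.0Δ_oct = -466 kJ/mol, but forming 2 extra pairs costs 2P = 610 kJ/mol, so E(LS) = -466 + 610 = 144 kJ/mol.
Thus E(LS) − E(HS) = 144 kJ/mol.

144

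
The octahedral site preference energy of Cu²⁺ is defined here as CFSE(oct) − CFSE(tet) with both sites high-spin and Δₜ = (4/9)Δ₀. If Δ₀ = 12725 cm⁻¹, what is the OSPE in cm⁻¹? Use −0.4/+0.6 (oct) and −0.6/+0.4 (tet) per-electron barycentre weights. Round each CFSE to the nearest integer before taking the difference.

-5373

Cu²⁺: group 11, so d-count = 11 − 2 = 9.
Octahedral high-spin t₂g⁶ eg³: CFSE = -0.6 × 12725 = -7635 cm⁻¹.
Tetrahedral e⁴ t₂⁵ gives -0.4Δₜ = -0.4 × (4/9) × 12725 = -2262 cm⁻¹.
OSPE = -7635 − (-2262) = -5373 cm⁻¹.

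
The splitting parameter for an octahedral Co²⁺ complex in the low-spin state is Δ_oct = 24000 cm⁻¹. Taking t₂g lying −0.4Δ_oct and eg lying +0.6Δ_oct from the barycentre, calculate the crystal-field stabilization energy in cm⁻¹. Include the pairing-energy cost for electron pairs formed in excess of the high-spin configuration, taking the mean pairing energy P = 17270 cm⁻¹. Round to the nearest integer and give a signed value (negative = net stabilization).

-25930

Co²⁺: group 9, so d-count = 9 − 2 = 7.
Configuration: t₂g⁶ eg¹.
The orbital stabilization is -1.8Δ_oct = -1.8 × 24000 = -43200 cm⁻¹.
High-spin d⁷ would be t₂g⁵ eg² with 2 pairs; low-spin has 3, so 1 excess pair costs +1P = +17270 cm⁻¹.
Overall CFSE = -43200 + 17270 = -25930 cm⁻¹.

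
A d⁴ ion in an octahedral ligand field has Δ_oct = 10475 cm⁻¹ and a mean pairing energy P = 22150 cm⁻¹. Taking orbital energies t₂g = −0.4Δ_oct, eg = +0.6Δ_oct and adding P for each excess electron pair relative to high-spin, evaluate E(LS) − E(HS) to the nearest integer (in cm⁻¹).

In the high-spin limit (t₂g³ eg¹) the orbital term is -0.6Δ_oct = -6285 cm⁻¹, with no excess pairing.
Low-spin t₂g⁴ eg⁰ gives -1.6Δ_oct = -16760 cm⁻¹, but forming 1 extra pair costs 1P = 22150 cm⁻¹, so E(LS) = -16760 + 22150 = 5390 cm⁻¹.
E(LS) − E(HS) = 5390 − (-6285) = 11675 cm⁻¹.

11675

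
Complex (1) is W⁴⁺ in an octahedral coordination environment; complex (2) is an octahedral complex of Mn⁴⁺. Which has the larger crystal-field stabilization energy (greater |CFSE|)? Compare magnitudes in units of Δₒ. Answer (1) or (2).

(1): W sits in group 6; removing 4 electrons leaves W⁴⁺ with 6 − 4 = 2 d electrons; For octahedral d² the high- and low-spin configurations coincide; t₂g² eg⁰, CFSE = -0.8Δₒ.
(2): Mn is in group 7, so Mn⁴⁺ is d³ (7 − 4 = 3); t₂g³ eg⁰, CFSE = -1.2Δₒ.
So (2) has the larger |CFSE|.

(2)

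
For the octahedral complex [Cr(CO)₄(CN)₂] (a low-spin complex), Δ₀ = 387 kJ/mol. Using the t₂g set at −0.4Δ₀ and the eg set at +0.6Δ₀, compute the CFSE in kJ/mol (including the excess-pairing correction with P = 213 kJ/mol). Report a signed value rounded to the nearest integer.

-406

Ligand charges: 4×(+0) from CO and 2×(-1) from CN⁻ sum to -2; with overall charge +0, Cr is +2.
Cr is in group 6, so Cr²⁺ is d⁴ (6 − 2 = 4).
Electron filling gives t₂g⁴ eg⁰.
Orbital CFSE = 4(-0.4) + 0(0.6) = -1.6Δ₀ = -1.6 × 387 = -619 kJ/mol.
Relative to high-spin t₂g³ eg¹ (0 paired), the low-spin configuration has 1 additional pair, contributing +1 × 213 = +213 kJ/mol.
Overall CFSE = -619 + 213 = -406 kJ/mol.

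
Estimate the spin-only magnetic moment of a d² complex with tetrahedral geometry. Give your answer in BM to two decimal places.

Tetrahedral splitting is small, so the complex is high-spin.
Configuration: e² t₂⁰ → 2 unpaired electrons.
μ(spin-only) = √[2(2+2)] = √8 ≈ 2.83 BM.

2.83 BM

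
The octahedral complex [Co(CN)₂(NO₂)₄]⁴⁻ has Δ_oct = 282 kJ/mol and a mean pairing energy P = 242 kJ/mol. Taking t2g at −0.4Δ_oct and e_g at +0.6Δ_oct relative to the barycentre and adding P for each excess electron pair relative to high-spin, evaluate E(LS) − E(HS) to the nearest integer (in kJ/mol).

-40

Ligand charges: 2×(-1) from CN⁻ and 4×(-1) from NO₂⁻ sum to -6; with overall charge -4, Co is +2.
Co sits in group 9; removing 2 electrons leaves Co²⁺ with 9 − 2 = 7 d electrons.
In the high-spin limit (t2g^5 e_g^2) the orbital term is -0.8Δ_oct = -226 kJ/mol, with no excess pairing.
Low-spin t2g^6 e_g^1 gives -1.8Δ_oct = -508 kJ/mol, but forming 1 extra pair costs 1P = 242 kJ/mol, so E(LS) = -508 + 242 = -266 kJ/mol.
E(LS) − E(HS) = -266 − (-226) = -40 kJ/mol.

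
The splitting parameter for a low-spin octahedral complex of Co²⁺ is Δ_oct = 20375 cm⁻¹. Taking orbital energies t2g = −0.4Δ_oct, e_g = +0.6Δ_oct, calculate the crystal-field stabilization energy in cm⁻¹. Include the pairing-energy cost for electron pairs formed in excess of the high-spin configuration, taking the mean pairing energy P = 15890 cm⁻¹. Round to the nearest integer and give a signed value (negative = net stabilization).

-20785

Group 9 minus oxidation state +2 gives a d⁷ configuration for Co²⁺.
Electron filling gives t2g^6 e_g^1.
CFSE(orbital) = 6×(-0.4Δ_oct) + 1×(0.6Δ_oct) = -1.8Δ_oct; with Δ_oct = 20375 cm⁻¹ that is -36675 cm⁻¹.
Relative to high-spin t2g^5 e_g^2 (2 paired), the low-spin configuration has 1 additional pair, contributing +1 × 15890 = +15890 cm⁻¹.
Combining: -36675 + 15890 = -20785 cm⁻¹.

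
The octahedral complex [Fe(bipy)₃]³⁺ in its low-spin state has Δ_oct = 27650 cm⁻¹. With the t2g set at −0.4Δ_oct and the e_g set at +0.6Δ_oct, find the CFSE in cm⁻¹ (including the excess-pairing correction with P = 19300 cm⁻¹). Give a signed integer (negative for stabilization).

bipy is neutral, so the +3 overall charge sits on Fe: oxidation state +3.
Fe³⁺: group 8, so d-count = 8 − 3 = 5.
Configuration: t2g^5 e_g^0.
CFSE(orbital) = 5×(-0.4Δ_oct) + 0×(0.6Δ_oct) = -2.0Δ_oct; with Δ_oct = 27650 cm⁻¹ that is -55300 cm⁻¹.
Pairing penalty: 2 pairs vs 0 in the high-spin reference → 2 extra × P = 38600 cm⁻¹.
Combining: -55300 + 38600 = -16700 cm⁻¹.

-16700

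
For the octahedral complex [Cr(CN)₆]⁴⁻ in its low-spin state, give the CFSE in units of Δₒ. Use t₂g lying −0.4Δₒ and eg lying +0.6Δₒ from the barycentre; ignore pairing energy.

-1.6 Δₒ

Each CN⁻ contributes -1; 6 × (-1) = -6. With overall charge -4, Cr is in the +2 oxidation state.
Cr sits in group 6; removing 2 electrons leaves Cr²⁺ with 6 − 2 = 4 d electrons.
Configuration: t₂g⁴ eg⁰.
CFSE = 4(-0.4Δₒ) + 0(0.6Δₒ) = -1.6Δₒ + 0.0Δₒ = -1.6Δₒ.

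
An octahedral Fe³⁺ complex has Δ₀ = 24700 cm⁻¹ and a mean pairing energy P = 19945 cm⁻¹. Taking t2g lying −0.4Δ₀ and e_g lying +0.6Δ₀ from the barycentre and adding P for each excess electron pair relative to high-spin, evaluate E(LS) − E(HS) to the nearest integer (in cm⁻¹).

-9510

Fe³⁺: group 8, so d-count = 8 − 3 = 5.
In the high-spin limit (t2g^3 e_g^2) the orbital term is 0.0Δ₀ = 0 cm⁻¹, with no excess pairing.
For low-spin the configuration is t2g^5 e_g^0: orbital energy -2.0 × 24700 = -49400 cm⁻¹, and 2 additional pairs relative to high-spin add 39890 cm⁻¹, giving -9510 cm⁻¹.
The difference is -9510 − (0) = -9510 cm⁻¹, so low-spin lies lower.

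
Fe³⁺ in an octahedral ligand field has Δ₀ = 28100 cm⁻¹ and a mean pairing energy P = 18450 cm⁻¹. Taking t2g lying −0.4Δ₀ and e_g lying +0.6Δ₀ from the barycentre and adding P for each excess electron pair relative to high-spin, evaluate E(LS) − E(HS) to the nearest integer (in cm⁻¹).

Fe is in group 8, so Fe³⁺ is d⁵ (8 − 3 = 5).
High-spin d⁵ fills as t2g^3 e_g^2 with CFSE 3(−0.4) + 2(+0.6) = 0.0Δ₀ = 0 cm⁻¹.
Low-spin t2g^5 e_g^0 gives -2.0Δ₀ = -56200 cm⁻¹, but forming 2 extra pairs costs 2P = 36900 cm⁻¹, so E(LS) = -56200 + 36900 = -19300 cm⁻¹.
Thus E(LS) − E(HS) = -19300 cm⁻¹.

-19300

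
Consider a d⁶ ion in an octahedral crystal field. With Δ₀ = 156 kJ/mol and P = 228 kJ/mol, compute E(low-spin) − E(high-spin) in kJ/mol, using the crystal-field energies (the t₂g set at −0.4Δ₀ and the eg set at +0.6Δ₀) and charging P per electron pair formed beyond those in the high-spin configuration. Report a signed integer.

144

High-spin d⁶ fills as t₂g⁴ eg² with CFSE 4(−0.4) + 2(+0.6) = -0.4Δ₀ = -62 kJ/mol.
Low-spin t₂g⁶ eg⁰ gives -2.4Δ₀ = -374 kJ/mol, but forming 2 extra pairs costs 2P = 456 kJ/mol, so E(LS) = -374 + 456 = 82 kJ/mol.
E(LS) − E(HS) = 82 − (-62) = 144 kJ/mol.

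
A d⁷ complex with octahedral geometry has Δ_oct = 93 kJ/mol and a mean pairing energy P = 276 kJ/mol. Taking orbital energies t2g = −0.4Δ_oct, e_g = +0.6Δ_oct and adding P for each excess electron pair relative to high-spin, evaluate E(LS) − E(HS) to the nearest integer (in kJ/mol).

High-spin: t2g^5 e_g^2, CFSE = -0.8Δ_oct = -74 kJ/mol.
Low-spin: t2g^6 e_g^1, orbital CFSE = -1.8Δ_oct = -167 kJ/mol; plus 1 excess pair × P = +276 kJ/mol; total 109 kJ/mol.
E(LS) − E(HS) = 109 − (-74) = 183 kJ/mol.

183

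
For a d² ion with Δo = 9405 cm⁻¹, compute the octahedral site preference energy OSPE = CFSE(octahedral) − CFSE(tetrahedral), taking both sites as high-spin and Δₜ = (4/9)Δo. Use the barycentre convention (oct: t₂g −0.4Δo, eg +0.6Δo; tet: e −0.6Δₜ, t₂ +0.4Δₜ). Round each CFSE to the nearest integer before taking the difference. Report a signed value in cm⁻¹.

-2508

Octahedral (high-spin): t2g^2 e_g^0, CFSE = 2(−0.4) + 0(+0.6) = -0.8Δo = -0.8 × 9405 = -7524 cm⁻¹.
In a tetrahedral site the filling is e^2 t2^0: CFSE(tet) = -1.2Δₜ = -1.2 × (4/9)(9405) = -5016 cm⁻¹.
OSPE = -7524 − (-5016) = -2508 cm⁻¹.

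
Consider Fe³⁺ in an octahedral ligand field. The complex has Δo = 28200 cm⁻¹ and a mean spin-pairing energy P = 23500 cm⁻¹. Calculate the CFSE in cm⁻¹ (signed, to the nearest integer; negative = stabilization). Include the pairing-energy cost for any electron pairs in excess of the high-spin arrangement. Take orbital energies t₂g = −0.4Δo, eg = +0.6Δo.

Fe sits in group 8; removing 3 electrons leaves Fe³⁺ with 8 − 3 = 5 d electrons.
Δo > P, so pairing is preferred: the ground state is low-spin.
That gives t₂g⁵ eg⁰.
Orbital CFSE = -2.0Δo = -2.0 × 28200 = -56400 cm⁻¹.
Excess pairs vs high-spin: 2 − 0 = 2; pairing cost = +47000 cm⁻¹.
Net CFSE = -56400 + 47000 = -9400 cm⁻¹.

-9400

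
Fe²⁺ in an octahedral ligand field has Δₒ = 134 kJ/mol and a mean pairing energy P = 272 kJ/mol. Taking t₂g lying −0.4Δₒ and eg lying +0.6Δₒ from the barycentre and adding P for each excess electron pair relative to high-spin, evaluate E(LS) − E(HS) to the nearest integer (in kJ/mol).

276

Fe sits in group 8; removing 2 electrons leaves Fe²⁺ with 8 − 2 = 6 d electrons.
In the high-spin limit (t₂g⁴ eg²) the orbital term is -0.4Δₒ = -54 kJ/mol, with no excess pairing.
Low-spin t₂g⁶ eg⁰ gives -2.4Δₒ = -322 kJ/mol, but forming 2 extra pairs costs 2P = 544 kJ/mol, so E(LS) = -322 + 544 = 222 kJ/mol.
E(LS) − E(HS) = 222 − (-54) = 276 kJ/mol.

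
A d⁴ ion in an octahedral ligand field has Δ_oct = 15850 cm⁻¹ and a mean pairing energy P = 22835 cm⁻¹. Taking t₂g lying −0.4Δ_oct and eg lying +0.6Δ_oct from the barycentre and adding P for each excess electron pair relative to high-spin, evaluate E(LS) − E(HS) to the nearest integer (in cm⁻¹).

6985

High-spin d⁴ fills as t₂g³ eg¹ with CFSE 3(−0.4) + 1(+0.6) = -0.6Δ_oct = -9510 cm⁻¹.
For low-spin the configuration is t₂g⁴ eg⁰: orbital energy -1.6 × 15850 = -25360 cm⁻¹, and 1 additional pair relative to high-spin adds 22835 cm⁻¹, giving -2525 cm⁻¹.
E(LS) − E(HS) = -2525 − (-9510) = 6985 cm⁻¹.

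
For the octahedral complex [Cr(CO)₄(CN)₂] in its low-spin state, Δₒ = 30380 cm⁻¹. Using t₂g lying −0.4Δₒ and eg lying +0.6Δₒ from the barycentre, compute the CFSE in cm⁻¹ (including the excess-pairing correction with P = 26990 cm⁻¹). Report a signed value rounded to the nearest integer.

-21618

Ligand charges: 4×(+0) from CO and 2×(-1) from CN⁻ sum to -2; with overall charge +0, Cr is +2.
Group 6 minus oxidation state +2 gives a d⁴ configuration for Cr²⁺.
Configuration: t₂g⁴ eg⁰.
The orbital stabilization is -1.6Δₒ = -1.6 × 30380 = -48608 cm⁻¹.
High-spin d⁴ would be t₂g³ eg¹ with 0 pairs; low-spin has 1, so 1 excess pair costs +1P = +26990 cm⁻¹.
Combining: -48608 + 26990 = -21618 cm⁻¹.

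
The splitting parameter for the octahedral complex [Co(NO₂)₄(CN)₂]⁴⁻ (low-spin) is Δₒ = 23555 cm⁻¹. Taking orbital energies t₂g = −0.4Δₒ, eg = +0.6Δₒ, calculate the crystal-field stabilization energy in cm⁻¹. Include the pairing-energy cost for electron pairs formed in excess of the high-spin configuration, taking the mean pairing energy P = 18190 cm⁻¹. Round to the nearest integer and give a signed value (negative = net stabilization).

-24209

Ligand charges: 4×(-1) from NO₂⁻ and 2×(-1) from CN⁻ sum to -6; with overall charge -4, Co is +2.
Co is in group 9, so Co²⁺ is d⁷ (9 − 2 = 7).
The d⁷ electrons fill as t₂g⁶ eg¹.
CFSE(orbital) = 6×(-0.4Δₒ) + 1×(0.6Δₒ) = -1.8Δₒ; with Δₒ = 23555 cm⁻¹ that is -42399 cm⁻¹.
Pairing penalty: 3 pairs vs 2 in the high-spin reference → 1 extra × P = 18190 cm⁻¹.
Overall CFSE = -42399 + 18190 = -24209 cm⁻¹.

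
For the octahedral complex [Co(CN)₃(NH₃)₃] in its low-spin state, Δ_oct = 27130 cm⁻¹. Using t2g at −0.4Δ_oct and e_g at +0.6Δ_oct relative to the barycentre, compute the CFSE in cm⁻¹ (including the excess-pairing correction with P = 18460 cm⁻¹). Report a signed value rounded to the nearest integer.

-28192

Ligand charges: 3×(-1) from CN⁻ and 3×(+0) from NH₃ sum to -3; with overall charge +0, Co is +3.
Co sits in group 9; removing 3 electrons leaves Co³⁺ with 9 − 3 = 6 d electrons.
Configuration: t2g^6 e_g^0.
Orbital CFSE = 6(-0.4) + 0(0.6) = -2.4Δ_oct = -2.4 × 27130 = -65112 cm⁻¹.
High-spin d⁶ would be t2g^4 e_g^2 with 1 pair; low-spin has 3, so 2 excess pairs cost +2P = +36920 cm⁻¹.
Combining: -65112 + 36920 = -28192 cm⁻¹.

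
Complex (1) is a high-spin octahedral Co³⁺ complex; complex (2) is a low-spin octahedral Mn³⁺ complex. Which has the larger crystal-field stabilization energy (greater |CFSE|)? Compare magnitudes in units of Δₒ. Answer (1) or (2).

(2)

(1): Co³⁺: group 9, so d-count = 9 − 3 = 6; t2g^4 e_g^2, CFSE = -0.4Δₒ.
(2): Mn is in group 7, so Mn³⁺ is d⁴ (7 − 3 = 4); t₂g⁴ eg⁰, CFSE = -1.6Δₒ.
So (2) has the larger |CFSE|.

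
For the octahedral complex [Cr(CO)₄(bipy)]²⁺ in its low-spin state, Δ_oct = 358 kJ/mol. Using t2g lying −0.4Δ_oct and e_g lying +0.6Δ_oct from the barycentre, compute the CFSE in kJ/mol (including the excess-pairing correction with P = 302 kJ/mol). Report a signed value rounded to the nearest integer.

Ligand charges: 4×(+0) from CO and 1×(+0) from bipy sum to +0; with overall charge +2, Cr is +2.
Cr²⁺: group 6, so d-count = 6 − 2 = 4.
The d⁴ electrons fill as t2g^4 e_g^0.
CFSE(orbital) = 4×(-0.4Δ_oct) + 0×(0.6Δ_oct) = -1.6Δ_oct; with Δ_oct = 358 kJ/mol that is -573 kJ/mol.
High-spin d⁴ would be t2g^3 e_g^1 with 0 pairs; low-spin has 1, so 1 excess pair costs +1P = +302 kJ/mol.
Net CFSE = -573 + 302 = -271 kJ/mol.

-271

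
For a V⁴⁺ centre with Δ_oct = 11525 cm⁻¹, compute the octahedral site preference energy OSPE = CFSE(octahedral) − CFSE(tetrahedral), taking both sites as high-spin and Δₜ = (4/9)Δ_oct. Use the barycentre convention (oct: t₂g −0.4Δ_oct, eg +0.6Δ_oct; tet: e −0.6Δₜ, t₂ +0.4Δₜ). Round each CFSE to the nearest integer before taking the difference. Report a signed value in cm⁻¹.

-1537

V sits in group 5; removing 4 electrons leaves V⁴⁺ with 5 − 4 = 1 d electrons.
Octahedral high-spin t₂g¹ eg⁰: CFSE = -0.4 × 11525 = -4610 cm⁻¹.
Tetrahedral e¹ t₂⁰ gives -0.6Δₜ = -0.6 × (4/9) × 11525 = -3073 cm⁻¹.
OSPE = CFSE(oct) − CFSE(tet) = -4610 − (-3073) = -1537 cm⁻¹.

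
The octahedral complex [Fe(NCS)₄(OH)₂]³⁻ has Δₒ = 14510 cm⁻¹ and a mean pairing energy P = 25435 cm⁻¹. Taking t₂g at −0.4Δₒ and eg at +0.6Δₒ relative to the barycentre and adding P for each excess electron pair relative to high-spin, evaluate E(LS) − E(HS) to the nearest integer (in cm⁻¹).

21850

Ligand charges: 4×(-1) from NCS⁻ and 2×(-1) from OH⁻ sum to -6; with overall charge -3, Fe is +3.
Fe is in group 8, so Fe³⁺ is d⁵ (8 − 3 = 5).
High-spin: t₂g³ eg², CFSE = 0.0Δₒ = 0 cm⁻¹.
For low-spin the configuration is t₂g⁵ eg⁰: orbital energy -2.0 × 14510 = -29020 cm⁻¹, and 2 additional pairs relative to high-spin add 50870 cm⁻¹, giving 21850 cm⁻¹.
Thus E(LS) − E(HS) = 21850 cm⁻¹.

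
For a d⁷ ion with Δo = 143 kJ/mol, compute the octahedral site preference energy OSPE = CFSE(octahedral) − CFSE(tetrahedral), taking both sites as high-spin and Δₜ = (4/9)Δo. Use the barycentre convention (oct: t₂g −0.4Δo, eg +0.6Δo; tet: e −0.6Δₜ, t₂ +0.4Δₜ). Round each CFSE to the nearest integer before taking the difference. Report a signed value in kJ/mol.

Octahedral high-spin t₂g⁵ eg²: CFSE = -0.8 × 143 = -114 kJ/mol.
In a tetrahedral site the filling is e⁴ t₂³: CFSE(tet) = -1.2Δₜ = -1.2 × (4/9)(143) = -76 kJ/mol.
Subtracting, OSPE = -114 − (-76) = -38 kJ/mol.

-38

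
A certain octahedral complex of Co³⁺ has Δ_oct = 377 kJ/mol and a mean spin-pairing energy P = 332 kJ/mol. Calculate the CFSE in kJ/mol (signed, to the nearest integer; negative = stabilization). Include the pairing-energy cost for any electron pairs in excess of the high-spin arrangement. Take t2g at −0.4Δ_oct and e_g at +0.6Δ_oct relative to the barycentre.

Co is in group 9, so Co³⁺ is d⁶ (9 − 3 = 6).
Since Δ_oct = 377 kJ/mol > P = 332 kJ/mol, the complex adopts the low-spin configuration.
Filling d⁶ accordingly: t2g^6 e_g^0.
Orbital CFSE = -2.4Δ_oct = -2.4 × 377 = -905 kJ/mol.
Excess pairs vs high-spin: 3 − 1 = 2; pairing cost = +664 kJ/mol.
Net CFSE = -905 + 664 = -241 kJ/mol.

-241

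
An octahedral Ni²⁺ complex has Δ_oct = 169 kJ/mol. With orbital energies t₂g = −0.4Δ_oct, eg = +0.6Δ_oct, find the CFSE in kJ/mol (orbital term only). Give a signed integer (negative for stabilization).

-203

Ni sits in group 10; removing 2 electrons leaves Ni²⁺ with 10 − 2 = 8 d electrons.
For octahedral d⁸ the high- and low-spin configurations coincide.
Configuration: t₂g⁶ eg².
CFSE(orbital) = 6×(-0.4Δ_oct) + 2×(0.6Δ_oct) = -1.2Δ_oct; with Δ_oct = 169 kJ/mol that is -203 kJ/mol.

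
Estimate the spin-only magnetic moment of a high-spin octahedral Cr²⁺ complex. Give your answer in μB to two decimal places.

Group 6 minus oxidation state +2 gives a d⁴ configuration for Cr²⁺.
Configuration: t2g^3 e_g^1 → 4 unpaired electrons.
μ(spin-only) = √[4(4+2)] = √24 ≈ 4.90 μB.

4.90 μB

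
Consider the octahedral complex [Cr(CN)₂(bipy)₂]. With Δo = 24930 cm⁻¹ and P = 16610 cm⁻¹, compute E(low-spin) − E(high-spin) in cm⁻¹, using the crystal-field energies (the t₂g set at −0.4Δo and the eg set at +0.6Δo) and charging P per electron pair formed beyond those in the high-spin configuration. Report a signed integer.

-8320

Ligand charges: 2×(-1) from CN⁻ and 2×(+0) from bipy sum to -2; with overall charge +0, Cr is +2.
Group 6 minus oxidation state +2 gives a d⁴ configuration for Cr²⁺.
In the high-spin limit (t₂g³ eg¹) the orbital term is -0.6Δo = -14958 cm⁻¹, with no excess pairing.
Low-spin t₂g⁴ eg⁰ gives -1.6Δo = -39888 cm⁻¹, but forming 1 extra pair costs 1P = 16610 cm⁻¹, so E(LS) = -39888 + 16610 = -23278 cm⁻¹.
Thus E(LS) − E(HS) = -8320 cm⁻¹.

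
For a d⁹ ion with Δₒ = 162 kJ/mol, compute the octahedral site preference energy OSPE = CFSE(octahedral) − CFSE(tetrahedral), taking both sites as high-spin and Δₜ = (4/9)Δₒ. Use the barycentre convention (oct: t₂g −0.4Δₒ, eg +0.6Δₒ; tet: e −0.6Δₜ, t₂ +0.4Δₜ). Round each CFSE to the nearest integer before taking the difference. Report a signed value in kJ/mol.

-68

Octahedral (high-spin): t₂g⁶ eg³, CFSE = 6(−0.4) + 3(+0.6) = -0.6Δₒ = -0.6 × 162 = -97 kJ/mol.
Tetrahedral e⁴ t₂⁵ gives -0.4Δₜ = -0.4 × (4/9) × 162 = -29 kJ/mol.
Subtracting, OSPE = -97 − (-29) = -68 kJ/mol.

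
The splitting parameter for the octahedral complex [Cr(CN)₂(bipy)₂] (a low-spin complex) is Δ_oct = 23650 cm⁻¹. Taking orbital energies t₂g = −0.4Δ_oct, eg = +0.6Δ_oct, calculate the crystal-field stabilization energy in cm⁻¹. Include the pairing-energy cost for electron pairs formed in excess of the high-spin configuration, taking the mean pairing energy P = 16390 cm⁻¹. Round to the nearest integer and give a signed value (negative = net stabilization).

Ligand charges: 2×(-1) from CN⁻ and 2×(+0) from bipy sum to -2; with overall charge +0, Cr is +2.
Group 6 minus oxidation state +2 gives a d⁴ configuration for Cr²⁺.
Configuration: t₂g⁴ eg⁰.
Orbital CFSE = 4(-0.4) + 0(0.6) = -1.6Δ_oct = -1.6 × 23650 = -37840 cm⁻¹.
Relative to high-spin t₂g³ eg¹ (0 paired), the low-spin configuration has 1 additional pair, contributing +1 × 16390 = +16390 cm⁻¹.
Net CFSE = -37840 + 16390 = -21450 cm⁻¹.

-21450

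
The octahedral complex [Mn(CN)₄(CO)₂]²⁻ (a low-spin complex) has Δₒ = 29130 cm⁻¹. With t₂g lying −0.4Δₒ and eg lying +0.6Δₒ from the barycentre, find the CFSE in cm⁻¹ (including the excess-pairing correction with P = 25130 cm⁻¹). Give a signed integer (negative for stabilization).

Ligand charges: 4×(-1) from CN⁻ and 2×(+0) from CO sum to -4; with overall charge -2, Mn is +2.
Mn²⁺: group 7, so d-count = 7 − 2 = 5.
Configuration: t₂g⁵ eg⁰.
The orbital stabilization is -2.0Δₒ = -2.0 × 29130 = -58260 cm⁻¹.
Pairing penalty: 2 pairs vs 0 in the high-spin reference → 2 extra × P = 50260 cm⁻¹.
Combining: -58260 + 50260 = -8000 cm⁻¹.

-8000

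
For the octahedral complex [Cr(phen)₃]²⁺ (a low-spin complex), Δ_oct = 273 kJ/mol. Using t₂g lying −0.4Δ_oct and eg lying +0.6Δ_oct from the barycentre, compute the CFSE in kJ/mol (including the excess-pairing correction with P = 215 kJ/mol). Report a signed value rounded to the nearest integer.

phen is neutral, so the +2 overall charge sits on Cr: oxidation state +2.
Cr is in group 6, so Cr²⁺ is d⁴ (6 − 2 = 4).
Electron filling gives t₂g⁴ eg⁰.
Orbital CFSE = 4(-0.4) + 0(0.6) = -1.6Δ_oct = -1.6 × 273 = -437 kJ/mol.
High-spin d⁴ would be t₂g³ eg¹ with 0 pairs; low-spin has 1, so 1 excess pair costs +1P = +215 kJ/mol.
Overall CFSE = -437 + 215 = -222 kJ/mol.

-222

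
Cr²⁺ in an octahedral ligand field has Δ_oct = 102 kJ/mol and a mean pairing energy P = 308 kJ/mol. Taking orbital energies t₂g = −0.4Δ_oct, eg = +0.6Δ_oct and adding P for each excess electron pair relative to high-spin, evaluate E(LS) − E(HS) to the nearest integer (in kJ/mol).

Group 6 minus oxidation state +2 gives a d⁴ configuration for Cr²⁺.
High-spin d⁴ fills as t₂g³ eg¹ with CFSE 3(−0.4) + 1(+0.6) = -0.6Δ_oct = -61 kJ/mol.
Low-spin: t₂g⁴ eg⁰, orbital CFSE = -1.6Δ_oct = -163 kJ/mol; plus 1 excess pair × P = +308 kJ/mol; total 145 kJ/mol.
E(LS) − E(HS) = 145 − (-61) = 206 kJ/mol.

206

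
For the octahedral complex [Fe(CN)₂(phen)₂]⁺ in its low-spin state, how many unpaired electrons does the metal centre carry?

Ligand charges: 2×(-1) from CN⁻ and 2×(+0) from phen sum to -2; with overall charge +1, Fe is +3.
Fe is in group 8, so Fe³⁺ is d⁵ (8 − 3 = 5).
Configuration: t2g^5 e_g^0, giving 1 unpaired electron.

1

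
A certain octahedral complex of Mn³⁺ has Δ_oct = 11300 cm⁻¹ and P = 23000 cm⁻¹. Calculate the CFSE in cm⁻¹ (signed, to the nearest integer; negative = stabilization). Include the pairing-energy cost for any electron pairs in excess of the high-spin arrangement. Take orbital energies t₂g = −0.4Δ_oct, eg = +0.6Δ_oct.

Mn is in group 7, so Mn³⁺ is d⁴ (7 − 3 = 4).
Here Δ_oct < P (11300 < 23000), so the high-spin state is favoured.
Configuration: t₂g³ eg¹.
Orbital CFSE = -0.6Δ_oct = -0.6 × 11300 = -6780 cm⁻¹.
High-spin has no excess pairs, so no pairing correction applies.

-6780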